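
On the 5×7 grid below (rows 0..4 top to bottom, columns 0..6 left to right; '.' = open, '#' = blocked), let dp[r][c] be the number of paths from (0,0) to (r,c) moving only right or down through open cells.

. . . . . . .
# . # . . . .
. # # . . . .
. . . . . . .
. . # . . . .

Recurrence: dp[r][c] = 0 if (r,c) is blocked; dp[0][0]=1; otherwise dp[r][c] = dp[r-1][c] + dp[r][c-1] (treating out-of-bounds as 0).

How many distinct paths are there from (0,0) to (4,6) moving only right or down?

r\c   0   1   2   3   4   5   6
  0   1   1   1   1   1   1   1
  1   0   1   0   1   2   3   4
  2   0   0   0   1   3   6  10
  3   0   0   0   1   4  10  20
  4   0   0   0   1   5  15  35

35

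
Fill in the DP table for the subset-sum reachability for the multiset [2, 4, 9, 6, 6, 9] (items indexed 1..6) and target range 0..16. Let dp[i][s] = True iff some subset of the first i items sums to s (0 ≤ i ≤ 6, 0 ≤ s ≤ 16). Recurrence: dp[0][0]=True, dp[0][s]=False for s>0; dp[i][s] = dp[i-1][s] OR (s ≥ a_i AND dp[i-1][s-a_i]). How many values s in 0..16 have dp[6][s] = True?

13

i\s   0   1   2   3   4   5   6   7   8   9  10  11  12  13  14  15  16
  0   T   F   F   F   F   F   F   F   F   F   F   F   F   F   F   F   F
  1   T   F   T   F   F   F   F   F   F   F   F   F   F   F   F   F   F
  2   T   F   T   F   T   F   T   F   F   F   F   F   F   F   F   F   F
  3   T   F   T   F   T   F   T   F   F   T   F   T   F   T   F   T   F
  4   T   F   T   F   T   F   T   F   T   T   T   T   T   T   F   T   F
  5   T   F   T   F   T   F   T   F   T   T   T   T   T   T   T   T   T
  6   T   F   T   F   T   F   T   F   T   T   T   T   T   T   T   T   T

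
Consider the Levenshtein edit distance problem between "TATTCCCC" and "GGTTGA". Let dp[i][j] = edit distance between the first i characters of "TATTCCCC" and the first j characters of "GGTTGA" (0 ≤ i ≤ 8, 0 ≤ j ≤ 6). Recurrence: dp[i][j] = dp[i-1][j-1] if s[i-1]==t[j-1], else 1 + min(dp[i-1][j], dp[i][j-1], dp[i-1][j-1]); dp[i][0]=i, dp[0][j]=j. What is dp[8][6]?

   ''  G  G  T  T  G  A
''  0  1  2  3  4  5  6
 T  1  1  2  2  3  4  5
 A  2  2  2  3  3  4  4
 T  3  3  3  2  3  4  5
 T  4  4  4  3  2  3  4
 C  5  5  5  4  3  3  4
 C  6  6  6  5  4  4  4
 C  7  7  7  6  5  5  5
 C  8  8  8  7  6  6  6

6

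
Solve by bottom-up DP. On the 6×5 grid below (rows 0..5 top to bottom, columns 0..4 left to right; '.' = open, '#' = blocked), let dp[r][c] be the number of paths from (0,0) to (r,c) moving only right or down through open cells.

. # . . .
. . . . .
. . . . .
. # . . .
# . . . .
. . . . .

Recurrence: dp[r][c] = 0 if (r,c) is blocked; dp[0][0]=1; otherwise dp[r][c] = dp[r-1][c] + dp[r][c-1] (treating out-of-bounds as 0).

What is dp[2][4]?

5

r\c   0   1   2   3   4
  0   1   0   0   0   0
  1   1   1   1   1   1
  2   1   2   3   4   5
  3   1   0   3   7  12
  4   0   0   3  10  22
  5   0   0   3  13  35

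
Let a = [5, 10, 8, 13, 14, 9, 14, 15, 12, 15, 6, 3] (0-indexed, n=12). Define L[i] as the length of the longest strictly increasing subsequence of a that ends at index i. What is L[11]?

   i    0    1    2    3    4    5    6    7    8    9   10   11
a[i]    5   10    8   13   14    9   14   15   12   15    6    3
L[i]    1    2    2    3    4    3    4    5    4    5    2    1

1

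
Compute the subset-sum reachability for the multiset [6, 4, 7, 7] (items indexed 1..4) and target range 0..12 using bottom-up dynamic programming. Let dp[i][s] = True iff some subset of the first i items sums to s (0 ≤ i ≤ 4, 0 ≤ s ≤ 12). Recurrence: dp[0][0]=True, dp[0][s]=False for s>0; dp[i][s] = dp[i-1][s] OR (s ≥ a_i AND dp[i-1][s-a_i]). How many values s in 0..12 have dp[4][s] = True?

6

i\s   0   1   2   3   4   5   6   7   8   9  10  11  12
  0   T   F   F   F   F   F   F   F   F   F   F   F   F
  1   T   F   F   F   F   F   T   F   F   F   F   F   F
  2   T   F   F   F   T   F   T   F   F   F   T   F   F
  3   T   F   F   F   T   F   T   T   F   F   T   T   F
  4   T   F   F   F   T   F   T   T   F   F   T   T   F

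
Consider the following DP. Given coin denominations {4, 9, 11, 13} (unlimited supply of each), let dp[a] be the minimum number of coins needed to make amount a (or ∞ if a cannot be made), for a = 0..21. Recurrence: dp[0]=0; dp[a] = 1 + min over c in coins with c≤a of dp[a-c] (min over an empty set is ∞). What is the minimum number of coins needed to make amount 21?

3

 a  0  1  2  3  4  5  6  7  8  9 10 11 12 13 14 15 16 17 18 19 20 21
dp  0  -  -  -  1  -  -  -  2  1  -  1  3  1  -  2  4  2  2  3  2  3
(- denotes ∞ / unreachable)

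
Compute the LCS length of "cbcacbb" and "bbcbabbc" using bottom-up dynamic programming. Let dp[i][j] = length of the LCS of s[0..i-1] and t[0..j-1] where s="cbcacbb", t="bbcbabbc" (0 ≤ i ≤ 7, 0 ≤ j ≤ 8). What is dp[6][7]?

   ''  b  b  c  b  a  b  b  c
''  0  0  0  0  0  0  0  0  0
 c  0  0  0  1  1  1  1  1  1
 b  0  1  1  1  2  2  2  2  2
 c  0  1  1  2  2  2  2  2  3
 a  0  1  1  2  2  3  3  3  3
 c  0  1  1  2  2  3  3  3  4
 b  0  1  2  2  3  3  4  4  4
 b  0  1  2  2  3  3  4  5  5

4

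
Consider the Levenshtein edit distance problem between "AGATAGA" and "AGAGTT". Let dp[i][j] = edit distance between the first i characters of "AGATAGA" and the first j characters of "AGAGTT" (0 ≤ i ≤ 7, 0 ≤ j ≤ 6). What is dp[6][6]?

3

   ''  A  G  A  G  T  T
''  0  1  2  3  4  5  6
 A  1  0  1  2  3  4  5
 G  2  1  0  1  2  3  4
 A  3  2  1  0  1  2  3
 T  4  3  2  1  1  1  2
 A  5  4  3  2  2  2  2
 G  6  5  4  3  2  3  3
 A  7  6  5  4  3  3  4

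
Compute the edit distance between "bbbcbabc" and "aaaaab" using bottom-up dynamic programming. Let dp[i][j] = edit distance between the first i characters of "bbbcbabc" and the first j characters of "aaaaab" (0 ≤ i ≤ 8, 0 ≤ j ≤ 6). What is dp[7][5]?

6

   ''  a  a  a  a  a  b
''  0  1  2  3  4  5  6
 b  1  1  2  3  4  5  5
 b  2  2  2  3  4  5  5
 b  3  3  3  3  4  5  5
 c  4  4  4  4  4  5  6
 b  5  5  5  5  5  5  5
 a  6  5  5  5  5  5  6
 b  7  6  6  6  6  6  5
 c  8  7  7  7  7  7  6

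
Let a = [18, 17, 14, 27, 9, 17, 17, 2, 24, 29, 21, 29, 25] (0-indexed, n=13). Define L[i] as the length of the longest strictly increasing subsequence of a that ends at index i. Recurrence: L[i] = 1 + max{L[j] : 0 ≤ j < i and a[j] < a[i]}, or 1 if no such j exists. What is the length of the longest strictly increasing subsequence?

   i    0    1    2    3    4    5    6    7    8    9   10   11   12
a[i]   18   17   14   27    9   17   17    2   24   29   21   29   25
L[i]    1    1    1    2    1    2    2    1    3    4    3    4    4

4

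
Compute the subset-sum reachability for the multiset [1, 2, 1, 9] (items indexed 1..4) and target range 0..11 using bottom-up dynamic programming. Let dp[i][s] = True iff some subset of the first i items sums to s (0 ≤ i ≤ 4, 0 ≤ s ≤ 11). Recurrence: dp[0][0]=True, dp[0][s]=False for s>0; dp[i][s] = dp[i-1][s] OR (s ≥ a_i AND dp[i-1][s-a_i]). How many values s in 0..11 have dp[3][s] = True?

5

i\s   0   1   2   3   4   5   6   7   8   9  10  11
  0   T   F   F   F   F   F   F   F   F   F   F   F
  1   T   T   F   F   F   F   F   F   F   F   F   F
  2   T   T   T   T   F   F   F   F   F   F   F   F
  3   T   T   T   T   T   F   F   F   F   F   F   F
  4   T   T   T   T   T   F   F   F   F   T   T   T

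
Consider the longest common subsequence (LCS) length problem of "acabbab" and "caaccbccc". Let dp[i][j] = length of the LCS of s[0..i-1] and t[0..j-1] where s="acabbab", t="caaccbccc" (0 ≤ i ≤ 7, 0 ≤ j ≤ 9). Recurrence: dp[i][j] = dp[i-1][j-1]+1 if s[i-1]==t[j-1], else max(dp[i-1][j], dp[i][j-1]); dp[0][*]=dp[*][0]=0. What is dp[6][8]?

   ''  c  a  a  c  c  b  c  c  c
''  0  0  0  0  0  0  0  0  0  0
 a  0  0  1  1  1  1  1  1  1  1
 c  0  1  1  1  2  2  2  2  2  2
 a  0  1  2  2  2  2  2  2  2  2
 b  0  1  2  2  2  2  3  3  3  3
 b  0  1  2  2  2  2  3  3  3  3
 a  0  1  2  3  3  3  3  3  3  3
 b  0  1  2  3  3  3  4  4  4  4

3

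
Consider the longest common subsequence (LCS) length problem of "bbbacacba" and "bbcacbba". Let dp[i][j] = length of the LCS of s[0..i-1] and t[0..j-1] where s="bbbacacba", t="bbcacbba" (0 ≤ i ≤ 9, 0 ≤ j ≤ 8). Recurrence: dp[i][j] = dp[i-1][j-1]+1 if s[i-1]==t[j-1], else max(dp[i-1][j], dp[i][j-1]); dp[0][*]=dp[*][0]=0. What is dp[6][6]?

4

   ''  b  b  c  a  c  b  b  a
''  0  0  0  0  0  0  0  0  0
 b  0  1  1  1  1  1  1  1  1
 b  0  1  2  2  2  2  2  2  2
 b  0  1  2  2  2  2  3  3  3
 a  0  1  2  2  3  3  3  3  4
 c  0  1  2  3  3  4  4  4  4
 a  0  1  2  3  4  4  4  4  5
 c  0  1  2  3  4  5  5  5  5
 b  0  1  2  3  4  5  6  6  6
 a  0  1  2  3  4  5  6  6  7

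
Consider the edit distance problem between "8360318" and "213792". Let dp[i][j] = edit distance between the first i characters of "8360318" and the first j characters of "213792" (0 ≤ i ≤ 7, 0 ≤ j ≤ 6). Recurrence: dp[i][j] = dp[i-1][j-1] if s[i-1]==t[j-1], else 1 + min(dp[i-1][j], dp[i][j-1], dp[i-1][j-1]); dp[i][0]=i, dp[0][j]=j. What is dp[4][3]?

   ''  2  1  3  7  9  2
''  0  1  2  3  4  5  6
 8  1  1  2  3  4  5  6
 3  2  2  2  2  3  4  5
 6  3  3  3  3  3  4  5
 0  4  4  4  4  4  4  5
 3  5  5  5  4  5  5  5
 1  6  6  5  5  5  6  6
 8  7  7  6  6  6  6  7

4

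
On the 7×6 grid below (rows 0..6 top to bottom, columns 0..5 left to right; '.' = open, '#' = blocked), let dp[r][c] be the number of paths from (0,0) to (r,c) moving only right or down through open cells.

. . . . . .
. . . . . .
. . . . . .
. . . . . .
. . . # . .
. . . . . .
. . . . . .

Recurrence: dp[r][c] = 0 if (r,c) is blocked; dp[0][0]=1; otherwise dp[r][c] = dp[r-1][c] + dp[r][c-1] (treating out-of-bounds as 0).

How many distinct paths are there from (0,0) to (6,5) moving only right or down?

252

r\c   0   1   2   3   4   5
  0   1   1   1   1   1   1
  1   1   2   3   4   5   6
  2   1   3   6  10  15  21
  3   1   4  10  20  35  56
  4   1   5  15   0  35  91
  5   1   6  21  21  56 147
  6   1   7  28  49 105 252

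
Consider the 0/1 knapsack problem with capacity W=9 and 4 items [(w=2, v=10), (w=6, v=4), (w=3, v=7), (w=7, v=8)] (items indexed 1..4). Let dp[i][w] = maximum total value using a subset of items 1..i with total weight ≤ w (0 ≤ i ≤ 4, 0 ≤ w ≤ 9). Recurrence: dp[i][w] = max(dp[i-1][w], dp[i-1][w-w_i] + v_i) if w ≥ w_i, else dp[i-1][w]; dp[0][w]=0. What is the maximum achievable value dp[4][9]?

18

i\w   0   1   2   3   4   5   6   7   8   9
  0   0   0   0   0   0   0   0   0   0   0
  1   0   0  10  10  10  10  10  10  10  10
  2   0   0  10  10  10  10  10  10  14  14
  3   0   0  10  10  10  17  17  17  17  17
  4   0   0  10  10  10  17  17  17  17  18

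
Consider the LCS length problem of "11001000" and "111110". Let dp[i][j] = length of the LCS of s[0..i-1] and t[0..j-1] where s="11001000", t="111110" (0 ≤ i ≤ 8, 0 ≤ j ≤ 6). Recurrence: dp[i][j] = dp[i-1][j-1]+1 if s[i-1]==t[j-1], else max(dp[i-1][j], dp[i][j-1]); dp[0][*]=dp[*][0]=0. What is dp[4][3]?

   ''  1  1  1  1  1  0
''  0  0  0  0  0  0  0
 1  0  1  1  1  1  1  1
 1  0  1  2  2  2  2  2
 0  0  1  2  2  2  2  3
 0  0  1  2  2  2  2  3
 1  0  1  2  3  3  3  3
 0  0  1  2  3  3  3  4
 0  0  1  2  3  3  3  4
 0  0  1  2  3  3  3  4

2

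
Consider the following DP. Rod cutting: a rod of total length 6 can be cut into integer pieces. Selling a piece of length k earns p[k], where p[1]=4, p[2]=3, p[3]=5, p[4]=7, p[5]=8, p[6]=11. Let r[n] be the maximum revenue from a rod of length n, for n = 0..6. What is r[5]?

20

   n    0    1    2    3    4    5    6
r[n]    0    4    8   12   16   20   24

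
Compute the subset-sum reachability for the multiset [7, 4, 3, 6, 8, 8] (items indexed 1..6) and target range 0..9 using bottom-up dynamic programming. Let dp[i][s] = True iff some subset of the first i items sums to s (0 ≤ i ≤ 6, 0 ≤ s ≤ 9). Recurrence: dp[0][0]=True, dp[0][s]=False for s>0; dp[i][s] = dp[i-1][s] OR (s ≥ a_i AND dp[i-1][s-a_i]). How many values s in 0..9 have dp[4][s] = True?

6

i\s   0   1   2   3   4   5   6   7   8   9
  0   T   F   F   F   F   F   F   F   F   F
  1   T   F   F   F   F   F   F   T   F   F
  2   T   F   F   F   T   F   F   T   F   F
  3   T   F   F   T   T   F   F   T   F   F
  4   T   F   F   T   T   F   T   T   F   T
  5   T   F   F   T   T   F   T   T   T   T
  6   T   F   F   T   T   F   T   T   T   T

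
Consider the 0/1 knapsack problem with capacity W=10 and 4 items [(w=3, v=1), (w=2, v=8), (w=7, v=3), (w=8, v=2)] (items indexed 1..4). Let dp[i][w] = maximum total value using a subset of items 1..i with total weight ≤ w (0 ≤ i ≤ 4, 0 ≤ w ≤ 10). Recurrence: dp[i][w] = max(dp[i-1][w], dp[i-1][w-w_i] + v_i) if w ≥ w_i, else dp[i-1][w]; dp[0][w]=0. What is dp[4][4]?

8

i\w   0   1   2   3   4   5   6   7   8   9  10
  0   0   0   0   0   0   0   0   0   0   0   0
  1   0   0   0   1   1   1   1   1   1   1   1
  2   0   0   8   8   8   9   9   9   9   9   9
  3   0   0   8   8   8   9   9   9   9  11  11
  4   0   0   8   8   8   9   9   9   9  11  11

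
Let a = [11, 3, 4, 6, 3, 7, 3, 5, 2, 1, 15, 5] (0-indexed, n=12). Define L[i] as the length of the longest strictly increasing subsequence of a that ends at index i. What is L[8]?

1

   i    0    1    2    3    4    5    6    7    8    9   10   11
a[i]   11    3    4    6    3    7    3    5    2    1   15    5
L[i]    1    1    2    3    1    4    1    3    1    1    5    3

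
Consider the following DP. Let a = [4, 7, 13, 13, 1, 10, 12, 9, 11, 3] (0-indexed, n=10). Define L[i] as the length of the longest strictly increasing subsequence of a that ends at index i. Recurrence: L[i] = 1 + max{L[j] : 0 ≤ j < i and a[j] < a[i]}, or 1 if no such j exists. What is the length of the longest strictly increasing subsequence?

4

   i    0    1    2    3    4    5    6    7    8    9
a[i]    4    7   13   13    1   10   12    9   11    3
L[i]    1    2    3    3    1    3    4    3    4    2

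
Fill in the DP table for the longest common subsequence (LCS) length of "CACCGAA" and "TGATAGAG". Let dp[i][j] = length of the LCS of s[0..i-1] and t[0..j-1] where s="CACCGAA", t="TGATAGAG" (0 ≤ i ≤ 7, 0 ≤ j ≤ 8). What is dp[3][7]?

   ''  T  G  A  T  A  G  A  G
''  0  0  0  0  0  0  0  0  0
 C  0  0  0  0  0  0  0  0  0
 A  0  0  0  1  1  1  1  1  1
 C  0  0  0  1  1  1  1  1  1
 C  0  0  0  1  1  1  1  1  1
 G  0  0  1  1  1  1  2  2  2
 A  0  0  1  2  2  2  2  3  3
 A  0  0  1  2  2  3  3  3  3

1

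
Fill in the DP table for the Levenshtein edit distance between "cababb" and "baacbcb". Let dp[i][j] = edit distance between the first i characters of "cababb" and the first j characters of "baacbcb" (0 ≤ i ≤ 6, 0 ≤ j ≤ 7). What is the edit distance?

   ''  b  a  a  c  b  c  b
''  0  1  2  3  4  5  6  7
 c  1  1  2  3  3  4  5  6
 a  2  2  1  2  3  4  5  6
 b  3  2  2  2  3  3  4  5
 a  4  3  2  2  3  4  4  5
 b  5  4  3  3  3  3  4  4
 b  6  5  4  4  4  3  4  4

4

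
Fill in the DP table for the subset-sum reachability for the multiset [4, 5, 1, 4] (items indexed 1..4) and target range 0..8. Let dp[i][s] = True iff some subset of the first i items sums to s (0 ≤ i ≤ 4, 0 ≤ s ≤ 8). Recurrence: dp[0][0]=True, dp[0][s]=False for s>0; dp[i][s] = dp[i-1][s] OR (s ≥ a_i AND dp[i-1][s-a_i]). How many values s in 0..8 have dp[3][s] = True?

5

i\s   0   1   2   3   4   5   6   7   8
  0   T   F   F   F   F   F   F   F   F
  1   T   F   F   F   T   F   F   F   F
  2   T   F   F   F   T   T   F   F   F
  3   T   T   F   F   T   T   T   F   F
  4   T   T   F   F   T   T   T   F   T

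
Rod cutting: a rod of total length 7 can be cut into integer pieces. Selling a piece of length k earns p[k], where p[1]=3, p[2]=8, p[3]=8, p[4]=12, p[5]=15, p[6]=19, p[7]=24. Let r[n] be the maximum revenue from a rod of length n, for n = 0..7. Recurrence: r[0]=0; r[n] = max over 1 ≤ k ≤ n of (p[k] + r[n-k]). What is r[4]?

   n    0    1    2    3    4    5    6    7
r[n]    0    3    8   11   16   19   24   27

16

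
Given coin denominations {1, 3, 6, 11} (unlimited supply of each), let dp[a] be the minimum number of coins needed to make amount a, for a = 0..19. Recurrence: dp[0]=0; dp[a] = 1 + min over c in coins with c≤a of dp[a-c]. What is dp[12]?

2

 a  0  1  2  3  4  5  6  7  8  9 10 11 12 13 14 15 16 17 18 19
dp  0  1  2  1  2  3  1  2  3  2  3  1  2  3  2  3  4  2  3  4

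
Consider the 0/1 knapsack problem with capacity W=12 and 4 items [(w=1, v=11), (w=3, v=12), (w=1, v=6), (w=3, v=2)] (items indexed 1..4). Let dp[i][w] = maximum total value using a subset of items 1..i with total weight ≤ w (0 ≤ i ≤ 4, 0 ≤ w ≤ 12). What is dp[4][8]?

i\w   0   1   2   3   4   5   6   7   8   9  10  11  12
  0   0   0   0   0   0   0   0   0   0   0   0   0   0
  1   0  11  11  11  11  11  11  11  11  11  11  11  11
  2   0  11  11  12  23  23  23  23  23  23  23  23  23
  3   0  11  17  17  23  29  29  29  29  29  29  29  29
  4   0  11  17  17  23  29  29  29  31  31  31  31  31

31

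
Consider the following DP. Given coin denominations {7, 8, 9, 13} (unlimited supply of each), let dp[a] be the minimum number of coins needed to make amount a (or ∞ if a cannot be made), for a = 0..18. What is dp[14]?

2

 a  0  1  2  3  4  5  6  7  8  9 10 11 12 13 14 15 16 17 18
dp  0  -  -  -  -  -  -  1  1  1  -  -  -  1  2  2  2  2  2
(- denotes ∞ / unreachable)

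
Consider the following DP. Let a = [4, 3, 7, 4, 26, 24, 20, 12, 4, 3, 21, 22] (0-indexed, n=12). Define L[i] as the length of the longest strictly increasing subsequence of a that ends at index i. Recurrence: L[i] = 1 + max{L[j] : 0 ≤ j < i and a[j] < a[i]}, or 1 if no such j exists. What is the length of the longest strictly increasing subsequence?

   i    0    1    2    3    4    5    6    7    8    9   10   11
a[i]    4    3    7    4   26   24   20   12    4    3   21   22
L[i]    1    1    2    2    3    3    3    3    2    1    4    5

5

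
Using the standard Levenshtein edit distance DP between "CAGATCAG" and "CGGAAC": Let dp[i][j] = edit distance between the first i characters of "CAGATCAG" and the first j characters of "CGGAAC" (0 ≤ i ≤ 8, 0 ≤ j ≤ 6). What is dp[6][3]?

4

   ''  C  G  G  A  A  C
''  0  1  2  3  4  5  6
 C  1  0  1  2  3  4  5
 A  2  1  1  2  2  3  4
 G  3  2  1  1  2  3  4
 A  4  3  2  2  1  2  3
 T  5  4  3  3  2  2  3
 C  6  5  4  4  3  3  2
 A  7  6  5  5  4  3  3
 G  8  7  6  5  5  4  4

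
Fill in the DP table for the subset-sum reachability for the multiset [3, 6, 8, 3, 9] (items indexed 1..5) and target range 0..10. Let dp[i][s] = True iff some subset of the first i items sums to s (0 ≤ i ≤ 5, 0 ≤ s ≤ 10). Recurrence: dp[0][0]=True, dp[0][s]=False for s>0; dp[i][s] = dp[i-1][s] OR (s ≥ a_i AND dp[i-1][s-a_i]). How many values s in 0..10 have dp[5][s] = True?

i\s   0   1   2   3   4   5   6   7   8   9  10
  0   T   F   F   F   F   F   F   F   F   F   F
  1   T   F   F   T   F   F   F   F   F   F   F
  2   T   F   F   T   F   F   T   F   F   T   F
  3   T   F   F   T   F   F   T   F   T   T   F
  4   T   F   F   T   F   F   T   F   T   T   F
  5   T   F   F   T   F   F   T   F   T   T   F

5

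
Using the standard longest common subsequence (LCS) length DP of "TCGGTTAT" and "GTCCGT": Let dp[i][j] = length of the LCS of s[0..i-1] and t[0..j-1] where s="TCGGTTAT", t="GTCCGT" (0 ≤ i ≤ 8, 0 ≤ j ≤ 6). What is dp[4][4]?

2

   ''  G  T  C  C  G  T
''  0  0  0  0  0  0  0
 T  0  0  1  1  1  1  1
 C  0  0  1  2  2  2  2
 G  0  1  1  2  2  3  3
 G  0  1  1  2  2  3  3
 T  0  1  2  2  2  3  4
 T  0  1  2  2  2  3  4
 A  0  1  2  2  2  3  4
 T  0  1  2  2  2  3  4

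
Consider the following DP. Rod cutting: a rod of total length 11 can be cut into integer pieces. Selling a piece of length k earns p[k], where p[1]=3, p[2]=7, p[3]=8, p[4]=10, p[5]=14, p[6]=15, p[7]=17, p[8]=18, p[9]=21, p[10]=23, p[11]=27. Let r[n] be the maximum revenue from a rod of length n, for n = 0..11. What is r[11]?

38

   n    0    1    2    3    4    5    6    7    8    9   10   11
r[n]    0    3    7   10   14   17   21   24   28   31   35   38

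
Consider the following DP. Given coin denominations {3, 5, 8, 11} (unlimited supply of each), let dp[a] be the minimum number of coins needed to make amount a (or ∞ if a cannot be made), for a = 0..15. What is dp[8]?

 a  0  1  2  3  4  5  6  7  8  9 10 11 12 13 14 15
dp  0  -  -  1  -  1  2  -  1  3  2  1  4  2  2  3
(- denotes ∞ / unreachable)

1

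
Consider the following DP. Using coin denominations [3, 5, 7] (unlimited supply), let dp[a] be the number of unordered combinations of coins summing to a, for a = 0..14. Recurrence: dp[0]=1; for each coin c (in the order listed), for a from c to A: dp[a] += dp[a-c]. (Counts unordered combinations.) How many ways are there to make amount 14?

2

after  coin     0     1     2     3     4     5     6     7     8     9    10    11    12    13    14
          3     1     0     0     1     0     0     1     0     0     1     0     0     1     0     0
          5     1     0     0     1     0     1     1     0     1     1     1     1     1     1     1
          7     1     0     0     1     0     1     1     1     1     1     2     1     2     2     2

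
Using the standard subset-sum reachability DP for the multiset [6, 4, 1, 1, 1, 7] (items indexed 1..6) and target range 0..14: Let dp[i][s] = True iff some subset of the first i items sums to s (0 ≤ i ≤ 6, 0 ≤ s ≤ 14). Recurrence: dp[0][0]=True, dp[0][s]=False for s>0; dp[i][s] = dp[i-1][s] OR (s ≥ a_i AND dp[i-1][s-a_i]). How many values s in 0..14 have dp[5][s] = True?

i\s   0   1   2   3   4   5   6   7   8   9  10  11  12  13  14
  0   T   F   F   F   F   F   F   F   F   F   F   F   F   F   F
  1   T   F   F   F   F   F   T   F   F   F   F   F   F   F   F
  2   T   F   F   F   T   F   T   F   F   F   T   F   F   F   F
  3   T   T   F   F   T   T   T   T   F   F   T   T   F   F   F
  4   T   T   T   F   T   T   T   T   T   F   T   T   T   F   F
  5   T   T   T   T   T   T   T   T   T   T   T   T   T   T   F
  6   T   T   T   T   T   T   T   T   T   T   T   T   T   T   T

14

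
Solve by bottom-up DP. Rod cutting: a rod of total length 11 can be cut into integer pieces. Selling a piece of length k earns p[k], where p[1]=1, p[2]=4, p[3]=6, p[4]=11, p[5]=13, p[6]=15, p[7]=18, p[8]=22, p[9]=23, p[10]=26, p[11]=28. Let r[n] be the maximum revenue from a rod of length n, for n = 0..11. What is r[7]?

18

   n    0    1    2    3    4    5    6    7    8    9   10   11
r[n]    0    1    4    6   11   13   15   18   22   24   26   29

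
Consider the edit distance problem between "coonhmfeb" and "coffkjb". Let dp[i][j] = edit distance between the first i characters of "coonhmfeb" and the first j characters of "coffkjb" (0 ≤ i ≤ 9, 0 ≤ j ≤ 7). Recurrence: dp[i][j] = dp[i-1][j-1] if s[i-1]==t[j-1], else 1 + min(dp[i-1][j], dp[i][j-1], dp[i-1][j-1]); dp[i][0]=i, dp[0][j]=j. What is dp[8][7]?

6

   ''  c  o  f  f  k  j  b
''  0  1  2  3  4  5  6  7
 c  1  0  1  2  3  4  5  6
 o  2  1  0  1  2  3  4  5
 o  3  2  1  1  2  3  4  5
 n  4  3  2  2  2  3  4  5
 h  5  4  3  3  3  3  4  5
 m  6  5  4  4  4  4  4  5
 f  7  6  5  4  4  5  5  5
 e  8  7  6  5  5  5  6  6
 b  9  8  7  6  6  6  6  6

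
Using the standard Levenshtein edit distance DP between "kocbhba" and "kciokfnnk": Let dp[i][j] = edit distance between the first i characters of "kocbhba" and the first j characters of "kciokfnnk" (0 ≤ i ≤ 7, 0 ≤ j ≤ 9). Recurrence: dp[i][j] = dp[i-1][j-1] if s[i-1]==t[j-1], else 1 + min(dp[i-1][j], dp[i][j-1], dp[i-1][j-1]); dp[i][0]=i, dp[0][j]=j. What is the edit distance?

   ''  k  c  i  o  k  f  n  n  k
''  0  1  2  3  4  5  6  7  8  9
 k  1  0  1  2  3  4  5  6  7  8
 o  2  1  1  2  2  3  4  5  6  7
 c  3  2  1  2  3  3  4  5  6  7
 b  4  3  2  2  3  4  4  5  6  7
 h  5  4  3  3  3  4  5  5  6  7
 b  6  5  4  4  4  4  5  6  6  7
 a  7  6  5  5  5  5  5  6  7  7

7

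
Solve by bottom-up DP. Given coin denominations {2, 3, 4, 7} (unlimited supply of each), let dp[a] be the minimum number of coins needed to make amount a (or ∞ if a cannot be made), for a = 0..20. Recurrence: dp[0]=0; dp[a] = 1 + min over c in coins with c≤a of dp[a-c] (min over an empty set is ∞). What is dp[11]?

 a  0  1  2  3  4  5  6  7  8  9 10 11 12 13 14 15 16 17 18 19 20
dp  0  -  1  1  1  2  2  1  2  2  2  2  3  3  2  3  3  3  3  4  4
(- denotes ∞ / unreachable)

2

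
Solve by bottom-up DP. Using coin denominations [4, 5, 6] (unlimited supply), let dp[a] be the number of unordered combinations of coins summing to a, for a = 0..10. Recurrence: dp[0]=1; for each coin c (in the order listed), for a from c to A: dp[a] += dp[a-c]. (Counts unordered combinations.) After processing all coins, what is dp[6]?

after  coin     0     1     2     3     4     5     6     7     8     9    10
          4     1     0     0     0     1     0     0     0     1     0     0
          5     1     0     0     0     1     1     0     0     1     1     1
          6     1     0     0     0     1     1     1     0     1     1     2

1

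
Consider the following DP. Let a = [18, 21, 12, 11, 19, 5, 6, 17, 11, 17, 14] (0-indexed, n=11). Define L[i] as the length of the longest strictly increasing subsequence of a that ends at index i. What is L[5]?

1

   i    0    1    2    3    4    5    6    7    8    9   10
a[i]   18   21   12   11   19    5    6   17   11   17   14
L[i]    1    2    1    1    2    1    2    3    3    4    4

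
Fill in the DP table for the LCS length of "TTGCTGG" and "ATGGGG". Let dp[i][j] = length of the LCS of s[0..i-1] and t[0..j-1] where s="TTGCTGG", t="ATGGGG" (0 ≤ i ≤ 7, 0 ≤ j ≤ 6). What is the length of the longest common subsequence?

   ''  A  T  G  G  G  G
''  0  0  0  0  0  0  0
 T  0  0  1  1  1  1  1
 T  0  0  1  1  1  1  1
 G  0  0  1  2  2  2  2
 C  0  0  1  2  2  2  2
 T  0  0  1  2  2  2  2
 G  0  0  1  2  3  3  3
 G  0  0  1  2  3  4  4

4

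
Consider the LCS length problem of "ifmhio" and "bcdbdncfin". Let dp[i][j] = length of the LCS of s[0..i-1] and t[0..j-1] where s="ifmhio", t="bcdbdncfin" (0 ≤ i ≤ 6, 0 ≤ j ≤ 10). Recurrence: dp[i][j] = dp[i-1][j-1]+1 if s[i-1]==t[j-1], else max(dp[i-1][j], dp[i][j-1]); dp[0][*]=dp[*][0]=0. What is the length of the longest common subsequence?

   ''  b  c  d  b  d  n  c  f  i  n
''  0  0  0  0  0  0  0  0  0  0  0
 i  0  0  0  0  0  0  0  0  0  1  1
 f  0  0  0  0  0  0  0  0  1  1  1
 m  0  0  0  0  0  0  0  0  1  1  1
 h  0  0  0  0  0  0  0  0  1  1  1
 i  0  0  0  0  0  0  0  0  1  2  2
 o  0  0  0  0  0  0  0  0  1  2  2

2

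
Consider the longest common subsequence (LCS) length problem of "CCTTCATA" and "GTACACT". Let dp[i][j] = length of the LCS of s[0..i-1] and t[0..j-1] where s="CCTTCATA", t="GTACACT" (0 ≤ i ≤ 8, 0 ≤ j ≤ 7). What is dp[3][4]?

   ''  G  T  A  C  A  C  T
''  0  0  0  0  0  0  0  0
 C  0  0  0  0  1  1  1  1
 C  0  0  0  0  1  1  2  2
 T  0  0  1  1  1  1  2  3
 T  0  0  1  1  1  1  2  3
 C  0  0  1  1  2  2  2  3
 A  0  0  1  2  2  3  3  3
 T  0  0  1  2  2  3  3  4
 A  0  0  1  2  2  3  3  4

1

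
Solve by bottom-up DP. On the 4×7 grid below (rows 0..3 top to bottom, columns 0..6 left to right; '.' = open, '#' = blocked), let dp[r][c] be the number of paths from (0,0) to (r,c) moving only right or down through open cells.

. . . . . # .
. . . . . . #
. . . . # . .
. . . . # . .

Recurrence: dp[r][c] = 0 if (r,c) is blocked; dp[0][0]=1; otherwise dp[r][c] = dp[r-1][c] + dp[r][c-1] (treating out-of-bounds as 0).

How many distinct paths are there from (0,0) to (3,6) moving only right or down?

10

r\c   0   1   2   3   4   5   6
  0   1   1   1   1   1   0   0
  1   1   2   3   4   5   5   0
  2   1   3   6  10   0   5   5
  3   1   4  10  20   0   5  10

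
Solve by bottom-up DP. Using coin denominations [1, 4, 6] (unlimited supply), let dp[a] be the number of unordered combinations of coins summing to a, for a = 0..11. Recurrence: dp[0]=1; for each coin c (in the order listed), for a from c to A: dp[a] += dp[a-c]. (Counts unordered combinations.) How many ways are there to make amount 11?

5

after  coin     0     1     2     3     4     5     6     7     8     9    10    11
          1     1     1     1     1     1     1     1     1     1     1     1     1
          4     1     1     1     1     2     2     2     2     3     3     3     3
          6     1     1     1     1     2     2     3     3     4     4     5     5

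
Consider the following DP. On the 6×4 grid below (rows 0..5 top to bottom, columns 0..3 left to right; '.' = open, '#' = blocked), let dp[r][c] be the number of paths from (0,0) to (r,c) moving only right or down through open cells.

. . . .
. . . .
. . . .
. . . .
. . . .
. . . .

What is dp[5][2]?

21

r\c   0   1   2   3
  0   1   1   1   1
  1   1   2   3   4
  2   1   3   6  10
  3   1   4  10  20
  4   1   5  15  35
  5   1   6  21  56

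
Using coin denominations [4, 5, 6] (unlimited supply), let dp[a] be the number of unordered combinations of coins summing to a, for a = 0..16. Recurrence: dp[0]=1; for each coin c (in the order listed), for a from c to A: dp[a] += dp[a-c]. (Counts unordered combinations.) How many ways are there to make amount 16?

after  coin     0     1     2     3     4     5     6     7     8     9    10    11    12    13    14    15    16
          4     1     0     0     0     1     0     0     0     1     0     0     0     1     0     0     0     1
          5     1     0     0     0     1     1     0     0     1     1     1     0     1     1     1     1     1
          6     1     0     0     0     1     1     1     0     1     1     2     1     2     1     2     2     3

3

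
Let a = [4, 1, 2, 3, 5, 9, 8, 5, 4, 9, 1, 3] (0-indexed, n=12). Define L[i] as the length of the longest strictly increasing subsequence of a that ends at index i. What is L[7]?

4

   i    0    1    2    3    4    5    6    7    8    9   10   11
a[i]    4    1    2    3    5    9    8    5    4    9    1    3
L[i]    1    1    2    3    4    5    5    4    4    6    1    3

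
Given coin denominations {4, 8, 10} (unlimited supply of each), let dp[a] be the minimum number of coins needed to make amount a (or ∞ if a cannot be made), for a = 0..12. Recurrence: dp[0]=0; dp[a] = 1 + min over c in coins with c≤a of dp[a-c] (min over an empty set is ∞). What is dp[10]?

1

 a  0  1  2  3  4  5  6  7  8  9 10 11 12
dp  0  -  -  -  1  -  -  -  1  -  1  -  2
(- denotes ∞ / unreachable)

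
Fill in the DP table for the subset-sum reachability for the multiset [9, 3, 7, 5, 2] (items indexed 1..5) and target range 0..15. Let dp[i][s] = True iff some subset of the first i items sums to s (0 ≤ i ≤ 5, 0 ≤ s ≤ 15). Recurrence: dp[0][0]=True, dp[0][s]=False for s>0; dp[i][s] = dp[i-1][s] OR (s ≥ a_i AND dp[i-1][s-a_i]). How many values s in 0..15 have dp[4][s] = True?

i\s   0   1   2   3   4   5   6   7   8   9  10  11  12  13  14  15
  0   T   F   F   F   F   F   F   F   F   F   F   F   F   F   F   F
  1   T   F   F   F   F   F   F   F   F   T   F   F   F   F   F   F
  2   T   F   F   T   F   F   F   F   F   T   F   F   T   F   F   F
  3   T   F   F   T   F   F   F   T   F   T   T   F   T   F   F   F
  4   T   F   F   T   F   T   F   T   T   T   T   F   T   F   T   T
  5   T   F   T   T   F   T   F   T   T   T   T   T   T   F   T   T

10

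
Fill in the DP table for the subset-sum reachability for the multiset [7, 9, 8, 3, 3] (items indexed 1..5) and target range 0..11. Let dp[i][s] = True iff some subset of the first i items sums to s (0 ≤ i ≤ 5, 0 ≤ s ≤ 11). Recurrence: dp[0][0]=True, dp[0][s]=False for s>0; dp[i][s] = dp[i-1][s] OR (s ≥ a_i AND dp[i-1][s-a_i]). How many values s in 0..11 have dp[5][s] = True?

8

i\s   0   1   2   3   4   5   6   7   8   9  10  11
  0   T   F   F   F   F   F   F   F   F   F   F   F
  1   T   F   F   F   F   F   F   T   F   F   F   F
  2   T   F   F   F   F   F   F   T   F   T   F   F
  3   T   F   F   F   F   F   F   T   T   T   F   F
  4   T   F   F   T   F   F   F   T   T   T   T   T
  5   T   F   F   T   F   F   T   T   T   T   T   T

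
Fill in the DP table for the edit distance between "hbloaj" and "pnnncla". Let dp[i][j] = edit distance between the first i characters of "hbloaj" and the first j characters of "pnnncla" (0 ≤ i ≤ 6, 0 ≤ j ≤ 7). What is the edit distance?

   ''  p  n  n  n  c  l  a
''  0  1  2  3  4  5  6  7
 h  1  1  2  3  4  5  6  7
 b  2  2  2  3  4  5  6  7
 l  3  3  3  3  4  5  5  6
 o  4  4  4  4  4  5  6  6
 a  5  5  5  5  5  5  6  6
 j  6  6  6  6  6  6  6  7

7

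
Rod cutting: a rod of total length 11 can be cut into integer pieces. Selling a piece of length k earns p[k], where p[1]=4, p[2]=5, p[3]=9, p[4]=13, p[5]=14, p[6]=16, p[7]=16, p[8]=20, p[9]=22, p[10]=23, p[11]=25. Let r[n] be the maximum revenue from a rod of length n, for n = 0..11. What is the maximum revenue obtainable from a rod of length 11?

44

   n    0    1    2    3    4    5    6    7    8    9   10   11
r[n]    0    4    8   12   16   20   24   28   32   36   40   44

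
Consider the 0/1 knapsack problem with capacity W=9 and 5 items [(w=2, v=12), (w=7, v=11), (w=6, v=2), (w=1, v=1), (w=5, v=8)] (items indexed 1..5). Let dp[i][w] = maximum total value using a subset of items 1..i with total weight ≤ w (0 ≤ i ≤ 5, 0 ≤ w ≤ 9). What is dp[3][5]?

12

i\w   0   1   2   3   4   5   6   7   8   9
  0   0   0   0   0   0   0   0   0   0   0
  1   0   0  12  12  12  12  12  12  12  12
  2   0   0  12  12  12  12  12  12  12  23
  3   0   0  12  12  12  12  12  12  14  23
  4   0   1  12  13  13  13  13  13  14  23
  5   0   1  12  13  13  13  13  20  21  23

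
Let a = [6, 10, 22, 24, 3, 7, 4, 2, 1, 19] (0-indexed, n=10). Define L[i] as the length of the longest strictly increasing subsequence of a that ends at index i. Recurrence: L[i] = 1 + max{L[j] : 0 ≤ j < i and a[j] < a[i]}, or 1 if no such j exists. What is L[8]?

   i    0    1    2    3    4    5    6    7    8    9
a[i]    6   10   22   24    3    7    4    2    1   19
L[i]    1    2    3    4    1    2    2    1    1    3

1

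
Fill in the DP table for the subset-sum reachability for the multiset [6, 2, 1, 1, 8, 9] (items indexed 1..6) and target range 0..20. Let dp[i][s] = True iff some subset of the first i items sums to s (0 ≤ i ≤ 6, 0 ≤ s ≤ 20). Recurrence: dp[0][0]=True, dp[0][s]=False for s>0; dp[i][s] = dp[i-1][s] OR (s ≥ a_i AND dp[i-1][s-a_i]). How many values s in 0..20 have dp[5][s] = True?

17

i\s   0   1   2   3   4   5   6   7   8   9  10  11  12  13  14  15  16  17  18  19  20
  0   T   F   F   F   F   F   F   F   F   F   F   F   F   F   F   F   F   F   F   F   F
  1   T   F   F   F   F   F   T   F   F   F   F   F   F   F   F   F   F   F   F   F   F
  2   T   F   T   F   F   F   T   F   T   F   F   F   F   F   F   F   F   F   F   F   F
  3   T   T   T   T   F   F   T   T   T   T   F   F   F   F   F   F   F   F   F   F   F
  4   T   T   T   T   T   F   T   T   T   T   T   F   F   F   F   F   F   F   F   F   F
  5   T   T   T   T   T   F   T   T   T   T   T   T   T   F   T   T   T   T   T   F   F
  6   T   T   T   T   T   F   T   T   T   T   T   T   T   T   T   T   T   T   T   T   T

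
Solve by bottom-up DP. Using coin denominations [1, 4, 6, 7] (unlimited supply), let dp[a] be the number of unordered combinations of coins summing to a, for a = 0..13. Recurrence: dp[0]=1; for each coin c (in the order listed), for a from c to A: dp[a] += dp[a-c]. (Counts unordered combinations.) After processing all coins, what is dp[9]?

after  coin     0     1     2     3     4     5     6     7     8     9    10    11    12    13
          1     1     1     1     1     1     1     1     1     1     1     1     1     1     1
          4     1     1     1     1     2     2     2     2     3     3     3     3     4     4
          6     1     1     1     1     2     2     3     3     4     4     5     5     7     7
          7     1     1     1     1     2     2     3     4     5     5     6     7     9    10

5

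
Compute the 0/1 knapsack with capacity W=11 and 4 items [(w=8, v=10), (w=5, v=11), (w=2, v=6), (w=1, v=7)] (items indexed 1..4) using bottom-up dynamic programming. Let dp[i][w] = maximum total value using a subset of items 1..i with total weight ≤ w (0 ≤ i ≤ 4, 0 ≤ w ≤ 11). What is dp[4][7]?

18

i\w   0   1   2   3   4   5   6   7   8   9  10  11
  0   0   0   0   0   0   0   0   0   0   0   0   0
  1   0   0   0   0   0   0   0   0  10  10  10  10
  2   0   0   0   0   0  11  11  11  11  11  11  11
  3   0   0   6   6   6  11  11  17  17  17  17  17
  4   0   7   7  13  13  13  18  18  24  24  24  24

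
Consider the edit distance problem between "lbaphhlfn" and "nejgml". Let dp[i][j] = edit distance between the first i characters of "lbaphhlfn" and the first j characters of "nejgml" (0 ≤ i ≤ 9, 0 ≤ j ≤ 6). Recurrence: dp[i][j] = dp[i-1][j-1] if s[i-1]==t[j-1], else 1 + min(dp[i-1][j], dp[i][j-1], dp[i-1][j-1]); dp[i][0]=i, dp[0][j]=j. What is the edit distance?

   ''  n  e  j  g  m  l
''  0  1  2  3  4  5  6
 l  1  1  2  3  4  5  5
 b  2  2  2  3  4  5  6
 a  3  3  3  3  4  5  6
 p  4  4  4  4  4  5  6
 h  5  5  5  5  5  5  6
 h  6  6  6  6  6  6  6
 l  7  7  7  7  7  7  6
 f  8  8  8  8  8  8  7
 n  9  8  9  9  9  9  8

8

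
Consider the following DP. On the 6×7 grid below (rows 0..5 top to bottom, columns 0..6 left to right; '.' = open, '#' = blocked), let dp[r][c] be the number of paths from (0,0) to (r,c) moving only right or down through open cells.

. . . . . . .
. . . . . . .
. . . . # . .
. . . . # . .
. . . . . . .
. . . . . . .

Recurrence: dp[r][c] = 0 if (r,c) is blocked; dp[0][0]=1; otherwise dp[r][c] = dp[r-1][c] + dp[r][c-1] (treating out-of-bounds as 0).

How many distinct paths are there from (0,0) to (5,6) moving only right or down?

192

r\c   0   1   2   3   4   5   6
  0   1   1   1   1   1   1   1
  1   1   2   3   4   5   6   7
  2   1   3   6  10   0   6  13
  3   1   4  10  20   0   6  19
  4   1   5  15  35  35  41  60
  5   1   6  21  56  91 132 192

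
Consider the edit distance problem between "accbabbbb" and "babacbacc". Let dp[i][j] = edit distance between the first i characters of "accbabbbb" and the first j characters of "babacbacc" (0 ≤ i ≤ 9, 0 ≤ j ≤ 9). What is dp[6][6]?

4

   ''  b  a  b  a  c  b  a  c  c
''  0  1  2  3  4  5  6  7  8  9
 a  1  1  1  2  3  4  5  6  7  8
 c  2  2  2  2  3  3  4  5  6  7
 c  3  3  3  3  3  3  4  5  5  6
 b  4  3  4  3  4  4  3  4  5  6
 a  5  4  3  4  3  4  4  3  4  5
 b  6  5  4  3  4  4  4  4  4  5
 b  7  6  5  4  4  5  4  5  5  5
 b  8  7  6  5  5  5  5  5  6  6
 b  9  8  7  6  6  6  5  6  6  7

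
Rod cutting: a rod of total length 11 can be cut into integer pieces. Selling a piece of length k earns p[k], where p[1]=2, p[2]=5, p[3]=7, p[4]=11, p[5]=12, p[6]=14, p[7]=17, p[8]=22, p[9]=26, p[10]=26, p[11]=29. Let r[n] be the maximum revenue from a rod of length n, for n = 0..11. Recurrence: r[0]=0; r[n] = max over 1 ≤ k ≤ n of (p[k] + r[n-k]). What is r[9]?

26

   n    0    1    2    3    4    5    6    7    8    9   10   11
r[n]    0    2    5    7   11   13   16   18   22   26   28   31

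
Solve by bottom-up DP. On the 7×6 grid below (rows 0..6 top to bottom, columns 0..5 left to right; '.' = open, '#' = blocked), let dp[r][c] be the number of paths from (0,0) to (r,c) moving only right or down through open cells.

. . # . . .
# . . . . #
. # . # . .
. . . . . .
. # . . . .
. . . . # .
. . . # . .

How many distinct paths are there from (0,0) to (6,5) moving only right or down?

7

r\c   0   1   2   3   4   5
  0   1   1   0   0   0   0
  1   0   1   1   1   1   0
  2   0   0   1   0   1   1
  3   0   0   1   1   2   3
  4   0   0   1   2   4   7
  5   0   0   1   3   0   7
  6   0   0   1   0   0   7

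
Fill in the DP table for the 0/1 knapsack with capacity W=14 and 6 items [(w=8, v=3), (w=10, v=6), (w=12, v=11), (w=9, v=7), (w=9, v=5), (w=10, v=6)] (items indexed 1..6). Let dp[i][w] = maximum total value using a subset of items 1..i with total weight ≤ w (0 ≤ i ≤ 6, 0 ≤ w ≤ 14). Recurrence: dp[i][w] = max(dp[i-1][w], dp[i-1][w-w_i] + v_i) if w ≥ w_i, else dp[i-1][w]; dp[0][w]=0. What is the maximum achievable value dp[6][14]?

11

i\w   0   1   2   3   4   5   6   7   8   9  10  11  12  13  14
  0   0   0   0   0   0   0   0   0   0   0   0   0   0   0   0
  1   0   0   0   0   0   0   0   0   3   3   3   3   3   3   3
  2   0   0   0   0   0   0   0   0   3   3   6   6   6   6   6
  3   0   0   0   0   0   0   0   0   3   3   6   6  11  11  11
  4   0   0   0   0   0   0   0   0   3   7   7   7  11  11  11
  5   0   0   0   0   0   0   0   0   3   7   7   7  11  11  11
  6   0   0   0   0   0   0   0   0   3   7   7   7  11  11  11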